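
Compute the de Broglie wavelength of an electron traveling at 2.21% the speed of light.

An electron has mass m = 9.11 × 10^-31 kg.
1.10 × 10^-10 m

Using the de Broglie relation λ = h/(mv):

v = 2.21% × c = 6.625 × 10^6 m/s

λ = h/(mv)
λ = (6.626 × 10^-34 J·s) / (9.11 × 10^-31 kg × 6.625 × 10^6 m/s)
λ = 1.10 × 10^-10 m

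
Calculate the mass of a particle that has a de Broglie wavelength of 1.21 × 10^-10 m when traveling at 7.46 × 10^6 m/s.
7.34 × 10^-31 kg

From the de Broglie relation λ = h/(mv), we solve for m:

m = h/(λv)
m = (6.626 × 10^-34 J·s) / (1.21 × 10^-10 m × 7.46 × 10^6 m/s)
m = 7.34 × 10^-31 kg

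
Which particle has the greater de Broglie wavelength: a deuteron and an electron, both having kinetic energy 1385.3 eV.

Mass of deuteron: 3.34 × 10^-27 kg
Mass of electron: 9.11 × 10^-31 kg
The electron has the longer wavelength.

Using λ = h/√(2mKE):

For deuteron: λ₁ = h/√(2m₁KE) = 5.44 × 10^-13 m
For electron: λ₂ = h/√(2m₂KE) = 3.29 × 10^-11 m

Since λ ∝ 1/√m at constant kinetic energy, the lighter particle has the longer wavelength.

The electron has the longer de Broglie wavelength.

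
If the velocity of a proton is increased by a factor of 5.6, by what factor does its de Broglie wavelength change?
The wavelength decreases by a factor of 5.6.

From λ = h/(mv), the wavelength is inversely proportional to velocity:

λ ∝ 1/v

If v → 5.6v, then λ → λ/5.6

When velocity is increased by a factor of 5.6, the wavelength decreases by a factor of 5.6.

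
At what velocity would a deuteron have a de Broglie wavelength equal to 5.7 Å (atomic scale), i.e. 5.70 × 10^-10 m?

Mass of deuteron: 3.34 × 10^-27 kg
3.48 × 10^2 m/s

From λ = h/(mv), solve for v:

v = h/(mλ)
v = (6.626 × 10^-34 J·s) / (3.34 × 10^-27 kg × 5.70 × 10^-10 m)
v = 3.48 × 10^2 m/s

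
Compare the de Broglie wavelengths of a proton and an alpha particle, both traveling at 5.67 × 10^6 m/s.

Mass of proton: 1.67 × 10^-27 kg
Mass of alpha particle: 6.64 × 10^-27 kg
The proton has the longer wavelength.

Using λ = h/(mv), since both particles have the same velocity, the wavelength depends only on mass.

For proton: λ₁ = h/(m₁v) = 7.00 × 10^-14 m
For alpha particle: λ₂ = h/(m₂v) = 1.76 × 10^-14 m

Since λ ∝ 1/m at constant velocity, the lighter particle has the longer wavelength.

The proton has the longer de Broglie wavelength.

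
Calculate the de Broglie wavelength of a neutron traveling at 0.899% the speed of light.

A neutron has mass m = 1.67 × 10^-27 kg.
1.47 × 10^-13 m

Using the de Broglie relation λ = h/(mv):

v = 0.899% × c = 2.695 × 10^6 m/s

λ = h/(mv)
λ = (6.626 × 10^-34 J·s) / (1.67 × 10^-27 kg × 2.695 × 10^6 m/s)
λ = 1.47 × 10^-13 m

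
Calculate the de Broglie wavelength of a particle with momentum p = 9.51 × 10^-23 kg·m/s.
6.97 × 10^-12 m

Using the de Broglie relation λ = h/p:

λ = h/p
λ = (6.626 × 10^-34 J·s) / (9.51 × 10^-23 kg·m/s)
λ = 6.97 × 10^-12 m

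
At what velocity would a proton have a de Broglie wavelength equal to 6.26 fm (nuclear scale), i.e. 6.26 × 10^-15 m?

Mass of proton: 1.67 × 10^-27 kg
6.34 × 10^7 m/s

From λ = h/(mv), solve for v:

v = h/(mλ)
v = (6.626 × 10^-34 J·s) / (1.67 × 10^-27 kg × 6.26 × 10^-15 m)
v = 6.34 × 10^7 m/s

Note: This velocity is 21.1% of the speed of light, so relativistic corrections would be needed for a more accurate calculation.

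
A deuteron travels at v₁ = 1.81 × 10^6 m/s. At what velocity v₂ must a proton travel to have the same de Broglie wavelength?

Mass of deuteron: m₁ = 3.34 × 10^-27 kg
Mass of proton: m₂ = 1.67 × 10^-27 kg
v₂ = 3.62 × 10^6 m/s

For equal de Broglie wavelengths: λ₁ = λ₂

h/(m₁v₁) = h/(m₂v₂)
m₁v₁ = m₂v₂
v₂ = v₁ · (m₁/m₂)

v₂ = 1.81 × 10^6 m/s × (3.34 × 10^-27 kg / 1.67 × 10^-27 kg)
v₂ = 3.62 × 10^6 m/s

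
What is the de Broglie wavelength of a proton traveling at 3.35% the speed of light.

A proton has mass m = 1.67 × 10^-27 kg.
3.95 × 10^-14 m

Using the de Broglie relation λ = h/(mv):

v = 3.35% × c = 1.004 × 10^7 m/s

λ = h/(mv)
λ = (6.626 × 10^-34 J·s) / (1.67 × 10^-27 kg × 1.004 × 10^7 m/s)
λ = 3.95 × 10^-14 m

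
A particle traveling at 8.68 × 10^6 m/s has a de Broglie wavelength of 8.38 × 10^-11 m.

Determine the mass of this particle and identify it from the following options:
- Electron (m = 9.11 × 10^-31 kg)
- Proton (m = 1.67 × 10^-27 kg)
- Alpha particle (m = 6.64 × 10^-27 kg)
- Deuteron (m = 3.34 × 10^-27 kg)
The particle is an electron.

From λ = h/(mv), solve for mass:

m = h/(λv)
m = (6.626 × 10^-34 J·s) / (8.38 × 10^-11 m × 8.68 × 10^6 m/s)
m = 9.11 × 10^-31 kg

Comparing with the listed masses, this is closest to an electron.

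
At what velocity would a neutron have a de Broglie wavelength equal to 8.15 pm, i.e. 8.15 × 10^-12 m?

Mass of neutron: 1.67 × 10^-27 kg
4.87 × 10^4 m/s

From λ = h/(mv), solve for v:

v = h/(mλ)
v = (6.626 × 10^-34 J·s) / (1.67 × 10^-27 kg × 8.15 × 10^-12 m)
v = 4.87 × 10^4 m/s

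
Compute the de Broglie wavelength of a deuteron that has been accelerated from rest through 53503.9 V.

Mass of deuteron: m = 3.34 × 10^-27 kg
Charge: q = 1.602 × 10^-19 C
8.76 × 10^-14 m

When a particle is accelerated through voltage V, it gains kinetic energy KE = qV.

The de Broglie wavelength is then λ = h/√(2mqV):

λ = h/√(2mqV)
λ = (6.626 × 10^-34 J·s) / √(2 × 3.34 × 10^-27 kg × 1.602 × 10^-19 C × 53503.9 V)
λ = 8.76 × 10^-14 m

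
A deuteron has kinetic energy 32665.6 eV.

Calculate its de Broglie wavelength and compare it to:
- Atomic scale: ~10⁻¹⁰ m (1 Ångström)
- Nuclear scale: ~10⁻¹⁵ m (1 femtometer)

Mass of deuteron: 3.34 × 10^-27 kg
λ = 1.12 × 10^-13 m, which is between nuclear and atomic scales.

Using λ = h/√(2mKE):

KE = 32665.6 eV = 5.234 × 10^-15 J

λ = h/√(2mKE)
λ = (6.626 × 10^-34 J·s) / √(2 × 3.34 × 10^-27 kg × 5.234 × 10^-15 J)
λ = 1.12 × 10^-13 m

Comparison:
- Atomic scale (10⁻¹⁰ m): λ is 0.0011× this size
- Nuclear scale (10⁻¹⁵ m): λ is 1.1e+02× this size

The wavelength is between nuclear and atomic scales.

This wavelength is appropriate for probing atomic structure but too large for nuclear physics experiments.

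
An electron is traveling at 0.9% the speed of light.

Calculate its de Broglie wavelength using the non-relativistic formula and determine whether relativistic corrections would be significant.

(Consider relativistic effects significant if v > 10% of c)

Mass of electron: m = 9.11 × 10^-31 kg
No, relativistic corrections are not needed.

Using the non-relativistic de Broglie formula λ = h/(mv):

v = 0.9% × c = 2.698 × 10^6 m/s

λ = h/(mv)
λ = (6.626 × 10^-34 J·s) / (9.11 × 10^-31 kg × 2.698 × 10^6 m/s)
λ = 2.70 × 10^-10 m

Since v = 0.9% of c < 10% of c, relativistic corrections are NOT significant and this non-relativistic result is a good approximation.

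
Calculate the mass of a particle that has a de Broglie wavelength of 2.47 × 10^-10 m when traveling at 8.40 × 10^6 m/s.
3.19 × 10^-31 kg

From the de Broglie relation λ = h/(mv), we solve for m:

m = h/(λv)
m = (6.626 × 10^-34 J·s) / (2.47 × 10^-10 m × 8.40 × 10^6 m/s)
m = 3.19 × 10^-31 kg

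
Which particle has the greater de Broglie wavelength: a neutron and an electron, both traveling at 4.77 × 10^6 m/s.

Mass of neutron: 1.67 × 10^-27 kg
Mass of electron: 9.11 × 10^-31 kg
The electron has the longer wavelength.

Using λ = h/(mv), since both particles have the same velocity, the wavelength depends only on mass.

For neutron: λ₁ = h/(m₁v) = 8.32 × 10^-14 m
For electron: λ₂ = h/(m₂v) = 1.52 × 10^-10 m

Since λ ∝ 1/m at constant velocity, the lighter particle has the longer wavelength.

The electron has the longer de Broglie wavelength.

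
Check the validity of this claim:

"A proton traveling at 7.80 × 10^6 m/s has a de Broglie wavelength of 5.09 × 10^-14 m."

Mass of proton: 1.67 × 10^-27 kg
True

The claim is correct.

Using λ = h/(mv):
λ = (6.626 × 10^-34 J·s) / (1.67 × 10^-27 kg × 7.80 × 10^6 m/s)
λ = 5.09 × 10^-14 m

This matches the claimed value.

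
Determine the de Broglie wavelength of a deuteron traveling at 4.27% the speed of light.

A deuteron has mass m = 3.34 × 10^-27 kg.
1.55 × 10^-14 m

Using the de Broglie relation λ = h/(mv):

v = 4.27% × c = 1.280 × 10^7 m/s

λ = h/(mv)
λ = (6.626 × 10^-34 J·s) / (3.34 × 10^-27 kg × 1.280 × 10^7 m/s)
λ = 1.55 × 10^-14 m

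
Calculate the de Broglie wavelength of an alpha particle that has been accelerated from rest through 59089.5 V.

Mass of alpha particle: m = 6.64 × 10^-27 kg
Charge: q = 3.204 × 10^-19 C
4.18 × 10^-14 m

When a particle is accelerated through voltage V, it gains kinetic energy KE = qV.

The de Broglie wavelength is then λ = h/√(2mqV):

λ = h/√(2mqV)
λ = (6.626 × 10^-34 J·s) / √(2 × 6.64 × 10^-27 kg × 3.204 × 10^-19 C × 59089.5 V)
λ = 4.18 × 10^-14 m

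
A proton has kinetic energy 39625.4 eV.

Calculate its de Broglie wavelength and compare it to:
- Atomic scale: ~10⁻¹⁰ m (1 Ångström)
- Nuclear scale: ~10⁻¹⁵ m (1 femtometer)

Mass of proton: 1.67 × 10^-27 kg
λ = 1.44 × 10^-13 m, which is between nuclear and atomic scales.

Using λ = h/√(2mKE):

KE = 39625.4 eV = 6.349 × 10^-15 J

λ = h/√(2mKE)
λ = (6.626 × 10^-34 J·s) / √(2 × 1.67 × 10^-27 kg × 6.349 × 10^-15 J)
λ = 1.44 × 10^-13 m

Comparison:
- Atomic scale (10⁻¹⁰ m): λ is 0.0014× this size
- Nuclear scale (10⁻¹⁵ m): λ is 1.4e+02× this size

The wavelength is between nuclear and atomic scales.

This wavelength is appropriate for probing atomic structure but too large for nuclear physics experiments.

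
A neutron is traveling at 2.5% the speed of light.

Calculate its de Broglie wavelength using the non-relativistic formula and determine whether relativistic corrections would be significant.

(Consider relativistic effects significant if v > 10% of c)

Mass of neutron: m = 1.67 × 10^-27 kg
No, relativistic corrections are not needed.

Using the non-relativistic de Broglie formula λ = h/(mv):

v = 2.5% × c = 7.495 × 10^6 m/s

λ = h/(mv)
λ = (6.626 × 10^-34 J·s) / (1.67 × 10^-27 kg × 7.495 × 10^6 m/s)
λ = 5.29 × 10^-14 m

Since v = 2.5% of c < 10% of c, relativistic corrections are NOT significant and this non-relativistic result is a good approximation.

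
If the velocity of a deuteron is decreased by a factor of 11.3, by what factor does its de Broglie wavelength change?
The wavelength increases by a factor of 11.3.

From λ = h/(mv), the wavelength is inversely proportional to velocity:

λ ∝ 1/v

If v → v/11.3, then λ → 11.3λ

When velocity is decreased by a factor of 11.3, the wavelength increases by a factor of 11.3.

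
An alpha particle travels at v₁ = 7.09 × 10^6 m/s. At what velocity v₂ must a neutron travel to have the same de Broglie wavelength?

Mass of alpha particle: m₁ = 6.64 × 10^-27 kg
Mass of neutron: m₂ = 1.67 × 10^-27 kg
v₂ = 2.82 × 10^7 m/s

For equal de Broglie wavelengths: λ₁ = λ₂

h/(m₁v₁) = h/(m₂v₂)
m₁v₁ = m₂v₂
v₂ = v₁ · (m₁/m₂)

v₂ = 7.09 × 10^6 m/s × (6.64 × 10^-27 kg / 1.67 × 10^-27 kg)
v₂ = 2.82 × 10^7 m/s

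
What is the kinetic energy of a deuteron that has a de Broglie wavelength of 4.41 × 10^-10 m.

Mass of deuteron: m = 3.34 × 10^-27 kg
3.38 × 10^-22 J (or 2.11 × 10^-3 eV)

From λ = h/√(2mKE), we solve for KE:

λ² = h²/(2mKE)
KE = h²/(2mλ²)
KE = (6.626 × 10^-34 J·s)² / (2 × 3.34 × 10^-27 kg × (4.41 × 10^-10 m)²)
KE = 3.38 × 10^-22 J
KE = 2.11 × 10^-3 eV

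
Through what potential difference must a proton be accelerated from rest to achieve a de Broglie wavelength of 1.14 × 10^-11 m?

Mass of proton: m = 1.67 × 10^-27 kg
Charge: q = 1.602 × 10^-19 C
6.31 V

From λ = h/√(2mqV), we solve for V:

λ² = h²/(2mqV)
V = h²/(2mqλ²)
V = (6.626 × 10^-34 J·s)² / (2 × 1.67 × 10^-27 kg × 1.602 × 10^-19 C × (1.14 × 10^-11 m)²)
V = 6.31 V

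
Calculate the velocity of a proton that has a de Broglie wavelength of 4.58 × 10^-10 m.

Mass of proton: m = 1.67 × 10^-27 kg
8.66 × 10^2 m/s

From the de Broglie relation λ = h/(mv), we solve for v:

v = h/(mλ)
v = (6.626 × 10^-34 J·s) / (1.67 × 10^-27 kg × 4.58 × 10^-10 m)
v = 8.66 × 10^2 m/s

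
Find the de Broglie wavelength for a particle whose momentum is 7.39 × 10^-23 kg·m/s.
8.97 × 10^-12 m

Using the de Broglie relation λ = h/p:

λ = h/p
λ = (6.626 × 10^-34 J·s) / (7.39 × 10^-23 kg·m/s)
λ = 8.97 × 10^-12 m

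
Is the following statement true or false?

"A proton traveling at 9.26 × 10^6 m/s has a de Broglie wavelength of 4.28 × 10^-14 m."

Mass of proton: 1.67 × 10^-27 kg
True

The claim is correct.

Using λ = h/(mv):
λ = (6.626 × 10^-34 J·s) / (1.67 × 10^-27 kg × 9.26 × 10^6 m/s)
λ = 4.28 × 10^-14 m

This matches the claimed value.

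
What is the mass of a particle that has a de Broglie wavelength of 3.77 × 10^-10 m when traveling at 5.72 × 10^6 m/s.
3.07 × 10^-31 kg

From the de Broglie relation λ = h/(mv), we solve for m:

m = h/(λv)
m = (6.626 × 10^-34 J·s) / (3.77 × 10^-10 m × 5.72 × 10^6 m/s)
m = 3.07 × 10^-31 kg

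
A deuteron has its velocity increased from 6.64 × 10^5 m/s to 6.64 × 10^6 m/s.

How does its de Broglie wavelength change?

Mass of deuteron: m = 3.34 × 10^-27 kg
The wavelength decreases by a factor of 10.

Using λ = h/(mv):

Initial wavelength: λ₁ = h/(mv₁) = 2.99 × 10^-13 m
Final wavelength: λ₂ = h/(mv₂) = 2.99 × 10^-14 m

Since λ ∝ 1/v, when velocity increases by a factor of 10, the wavelength decreases by a factor of 10.

λ₂/λ₁ = v₁/v₂ = 1/10

The wavelength decreases by a factor of 10.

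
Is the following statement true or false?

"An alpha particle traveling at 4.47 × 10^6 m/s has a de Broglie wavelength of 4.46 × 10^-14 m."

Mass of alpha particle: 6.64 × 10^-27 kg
False

The claim is incorrect.

Using λ = h/(mv):
λ = (6.626 × 10^-34 J·s) / (6.64 × 10^-27 kg × 4.47 × 10^6 m/s)
λ = 2.23 × 10^-14 m

The actual wavelength differs from the claimed 4.46 × 10^-14 m.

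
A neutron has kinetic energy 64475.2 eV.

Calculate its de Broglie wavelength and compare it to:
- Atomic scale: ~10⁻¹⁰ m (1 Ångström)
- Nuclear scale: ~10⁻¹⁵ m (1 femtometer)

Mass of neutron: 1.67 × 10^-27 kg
λ = 1.13 × 10^-13 m, which is between nuclear and atomic scales.

Using λ = h/√(2mKE):

KE = 64475.2 eV = 1.033 × 10^-14 J

λ = h/√(2mKE)
λ = (6.626 × 10^-34 J·s) / √(2 × 1.67 × 10^-27 kg × 1.033 × 10^-14 J)
λ = 1.13 × 10^-13 m

Comparison:
- Atomic scale (10⁻¹⁰ m): λ is 0.0011× this size
- Nuclear scale (10⁻¹⁵ m): λ is 1.1e+02× this size

The wavelength is between nuclear and atomic scales.

This wavelength is appropriate for probing atomic structure but too large for nuclear physics experiments.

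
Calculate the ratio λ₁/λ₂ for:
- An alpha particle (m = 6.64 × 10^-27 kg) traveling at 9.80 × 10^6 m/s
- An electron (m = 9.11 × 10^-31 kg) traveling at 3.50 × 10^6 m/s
λ₁/λ₂ = 4.90 × 10^-5

Using λ = h/(mv):

λ₁ = h/(m₁v₁) = 1.02 × 10^-14 m
λ₂ = h/(m₂v₂) = 2.08 × 10^-10 m

Ratio λ₁/λ₂ = (m₂v₂)/(m₁v₁)
         = (9.11 × 10^-31 kg × 3.50 × 10^6 m/s) / (6.64 × 10^-27 kg × 9.80 × 10^6 m/s)
         = 4.90 × 10^-5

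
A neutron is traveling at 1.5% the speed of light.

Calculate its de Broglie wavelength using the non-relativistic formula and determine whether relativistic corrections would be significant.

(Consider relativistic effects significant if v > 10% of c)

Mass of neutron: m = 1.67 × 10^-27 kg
No, relativistic corrections are not needed.

Using the non-relativistic de Broglie formula λ = h/(mv):

v = 1.5% × c = 4.497 × 10^6 m/s

λ = h/(mv)
λ = (6.626 × 10^-34 J·s) / (1.67 × 10^-27 kg × 4.497 × 10^6 m/s)
λ = 8.82 × 10^-14 m

Since v = 1.5% of c < 10% of c, relativistic corrections are NOT significant and this non-relativistic result is a good approximation.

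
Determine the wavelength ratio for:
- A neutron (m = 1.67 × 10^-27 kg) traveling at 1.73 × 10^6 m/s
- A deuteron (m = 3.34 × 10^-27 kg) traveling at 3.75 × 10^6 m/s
λ₁/λ₂ = 4.34

Using λ = h/(mv):

λ₁ = h/(m₁v₁) = 2.29 × 10^-13 m
λ₂ = h/(m₂v₂) = 5.29 × 10^-14 m

Ratio λ₁/λ₂ = (m₂v₂)/(m₁v₁)
         = (3.34 × 10^-27 kg × 3.75 × 10^6 m/s) / (1.67 × 10^-27 kg × 1.73 × 10^6 m/s)
         = 4.34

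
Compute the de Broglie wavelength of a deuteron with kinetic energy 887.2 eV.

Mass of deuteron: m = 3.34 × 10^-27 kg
6.80 × 10^-13 m

Using λ = h/√(2mKE):

First convert KE to Joules: KE = 887.2 eV = 1.421 × 10^-16 J

λ = h/√(2mKE)
λ = (6.626 × 10^-34 J·s) / √(2 × 3.34 × 10^-27 kg × 1.421 × 10^-16 J)
λ = 6.80 × 10^-13 m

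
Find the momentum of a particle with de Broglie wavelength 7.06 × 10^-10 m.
9.39 × 10^-25 kg·m/s

From the de Broglie relation λ = h/p, we solve for p:

p = h/λ
p = (6.626 × 10^-34 J·s) / (7.06 × 10^-10 m)
p = 9.39 × 10^-25 kg·m/s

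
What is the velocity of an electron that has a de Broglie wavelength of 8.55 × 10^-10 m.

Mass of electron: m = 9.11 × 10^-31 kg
8.51 × 10^5 m/s

From the de Broglie relation λ = h/(mv), we solve for v:

v = h/(mλ)
v = (6.626 × 10^-34 J·s) / (9.11 × 10^-31 kg × 8.55 × 10^-10 m)
v = 8.51 × 10^5 m/s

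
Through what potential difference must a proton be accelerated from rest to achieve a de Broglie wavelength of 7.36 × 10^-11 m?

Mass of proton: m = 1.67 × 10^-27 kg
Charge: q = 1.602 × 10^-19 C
1.51 × 10^-1 V

From λ = h/√(2mqV), we solve for V:

λ² = h²/(2mqV)
V = h²/(2mqλ²)
V = (6.626 × 10^-34 J·s)² / (2 × 1.67 × 10^-27 kg × 1.602 × 10^-19 C × (7.36 × 10^-11 m)²)
V = 1.51 × 10^-1 V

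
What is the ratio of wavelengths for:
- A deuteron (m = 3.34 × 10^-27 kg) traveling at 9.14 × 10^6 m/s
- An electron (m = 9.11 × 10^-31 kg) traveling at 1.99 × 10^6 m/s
λ₁/λ₂ = 5.94 × 10^-5

Using λ = h/(mv):

λ₁ = h/(m₁v₁) = 2.17 × 10^-14 m
λ₂ = h/(m₂v₂) = 3.65 × 10^-10 m

Ratio λ₁/λ₂ = (m₂v₂)/(m₁v₁)
         = (9.11 × 10^-31 kg × 1.99 × 10^6 m/s) / (3.34 × 10^-27 kg × 9.14 × 10^6 m/s)
         = 5.94 × 10^-5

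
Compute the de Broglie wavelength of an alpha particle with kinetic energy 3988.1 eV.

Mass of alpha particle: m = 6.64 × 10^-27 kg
2.27 × 10^-13 m

Using λ = h/√(2mKE):

First convert KE to Joules: KE = 3988.1 eV = 6.390 × 10^-16 J

λ = h/√(2mKE)
λ = (6.626 × 10^-34 J·s) / √(2 × 6.64 × 10^-27 kg × 6.390 × 10^-16 J)
λ = 2.27 × 10^-13 m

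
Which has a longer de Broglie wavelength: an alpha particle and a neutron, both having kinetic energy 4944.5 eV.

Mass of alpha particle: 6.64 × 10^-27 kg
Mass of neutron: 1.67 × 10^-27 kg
The neutron has the longer wavelength.

Using λ = h/√(2mKE):

For alpha particle: λ₁ = h/√(2m₁KE) = 2.04 × 10^-13 m
For neutron: λ₂ = h/√(2m₂KE) = 4.07 × 10^-13 m

Since λ ∝ 1/√m at constant kinetic energy, the lighter particle has the longer wavelength.

The neutron has the longer de Broglie wavelength.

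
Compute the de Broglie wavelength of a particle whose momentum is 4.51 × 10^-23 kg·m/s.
1.47 × 10^-11 m

Using the de Broglie relation λ = h/p:

λ = h/p
λ = (6.626 × 10^-34 J·s) / (4.51 × 10^-23 kg·m/s)
λ = 1.47 × 10^-11 m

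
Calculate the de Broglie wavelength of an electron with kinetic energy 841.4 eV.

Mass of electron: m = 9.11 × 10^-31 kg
4.23 × 10^-11 m

Using λ = h/√(2mKE):

First convert KE to Joules: KE = 841.4 eV = 1.348 × 10^-16 J

λ = h/√(2mKE)
λ = (6.626 × 10^-34 J·s) / √(2 × 9.11 × 10^-31 kg × 1.348 × 10^-16 J)
λ = 4.23 × 10^-11 m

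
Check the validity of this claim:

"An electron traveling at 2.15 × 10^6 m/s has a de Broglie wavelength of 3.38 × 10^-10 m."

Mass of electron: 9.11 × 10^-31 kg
True

The claim is correct.

Using λ = h/(mv):
λ = (6.626 × 10^-34 J·s) / (9.11 × 10^-31 kg × 2.15 × 10^6 m/s)
λ = 3.38 × 10^-10 m

This matches the claimed value.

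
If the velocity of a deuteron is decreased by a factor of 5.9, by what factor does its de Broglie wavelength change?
The wavelength increases by a factor of 5.9.

From λ = h/(mv), the wavelength is inversely proportional to velocity:

λ ∝ 1/v

If v → v/5.9, then λ → 5.9λ

When velocity is decreased by a factor of 5.9, the wavelength increases by a factor of 5.9.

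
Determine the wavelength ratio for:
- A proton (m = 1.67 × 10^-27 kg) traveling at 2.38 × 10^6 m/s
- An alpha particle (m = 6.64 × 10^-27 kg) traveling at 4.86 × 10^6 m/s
λ₁/λ₂ = 8.12

Using λ = h/(mv):

λ₁ = h/(m₁v₁) = 1.67 × 10^-13 m
λ₂ = h/(m₂v₂) = 2.05 × 10^-14 m

Ratio λ₁/λ₂ = (m₂v₂)/(m₁v₁)
         = (6.64 × 10^-27 kg × 4.86 × 10^6 m/s) / (1.67 × 10^-27 kg × 2.38 × 10^6 m/s)
         = 8.12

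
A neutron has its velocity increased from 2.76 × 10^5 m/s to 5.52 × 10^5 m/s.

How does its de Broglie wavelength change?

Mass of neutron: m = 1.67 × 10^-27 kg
The wavelength decreases by a factor of 2.

Using λ = h/(mv):

Initial wavelength: λ₁ = h/(mv₁) = 1.44 × 10^-12 m
Final wavelength: λ₂ = h/(mv₂) = 7.19 × 10^-13 m

Since λ ∝ 1/v, when velocity increases by a factor of 2, the wavelength decreases by a factor of 2.

λ₂/λ₁ = v₁/v₂ = 1/2

The wavelength decreases by a factor of 2.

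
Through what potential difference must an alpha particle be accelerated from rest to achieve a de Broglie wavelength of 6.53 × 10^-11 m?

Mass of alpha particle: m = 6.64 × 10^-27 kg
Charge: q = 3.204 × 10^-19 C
2.42 × 10^-2 V

From λ = h/√(2mqV), we solve for V:

λ² = h²/(2mqV)
V = h²/(2mqλ²)
V = (6.626 × 10^-34 J·s)² / (2 × 6.64 × 10^-27 kg × 3.204 × 10^-19 C × (6.53 × 10^-11 m)²)
V = 2.42 × 10^-2 V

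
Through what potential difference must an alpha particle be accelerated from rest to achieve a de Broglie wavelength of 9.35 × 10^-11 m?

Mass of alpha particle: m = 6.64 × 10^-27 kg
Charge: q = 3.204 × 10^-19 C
1.18 × 10^-2 V

From λ = h/√(2mqV), we solve for V:

λ² = h²/(2mqV)
V = h²/(2mqλ²)
V = (6.626 × 10^-34 J·s)² / (2 × 6.64 × 10^-27 kg × 3.204 × 10^-19 C × (9.35 × 10^-11 m)²)
V = 1.18 × 10^-2 V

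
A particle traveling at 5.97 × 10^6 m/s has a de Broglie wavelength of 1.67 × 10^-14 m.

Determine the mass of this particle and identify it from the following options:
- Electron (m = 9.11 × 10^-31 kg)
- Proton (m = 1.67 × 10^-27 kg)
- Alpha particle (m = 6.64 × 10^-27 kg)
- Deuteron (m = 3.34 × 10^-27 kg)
The particle is an alpha particle.

From λ = h/(mv), solve for mass:

m = h/(λv)
m = (6.626 × 10^-34 J·s) / (1.67 × 10^-14 m × 5.97 × 10^6 m/s)
m = 6.65 × 10^-27 kg

Comparing with the listed masses, this is closest to an alpha particle.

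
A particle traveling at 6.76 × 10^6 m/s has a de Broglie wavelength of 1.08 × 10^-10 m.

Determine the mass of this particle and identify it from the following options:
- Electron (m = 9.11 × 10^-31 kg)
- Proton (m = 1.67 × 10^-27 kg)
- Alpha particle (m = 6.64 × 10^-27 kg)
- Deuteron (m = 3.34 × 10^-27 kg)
The particle is an electron.

From λ = h/(mv), solve for mass:

m = h/(λv)
m = (6.626 × 10^-34 J·s) / (1.08 × 10^-10 m × 6.76 × 10^6 m/s)
m = 9.08 × 10^-31 kg

Comparing with the listed masses, this is closest to an electron.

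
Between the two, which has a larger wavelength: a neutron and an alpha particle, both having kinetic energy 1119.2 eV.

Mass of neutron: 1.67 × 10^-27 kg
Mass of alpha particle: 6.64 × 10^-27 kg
The neutron has the longer wavelength.

Using λ = h/√(2mKE):

For neutron: λ₁ = h/√(2m₁KE) = 8.56 × 10^-13 m
For alpha particle: λ₂ = h/√(2m₂KE) = 4.29 × 10^-13 m

Since λ ∝ 1/√m at constant kinetic energy, the lighter particle has the longer wavelength.

The neutron has the longer de Broglie wavelength.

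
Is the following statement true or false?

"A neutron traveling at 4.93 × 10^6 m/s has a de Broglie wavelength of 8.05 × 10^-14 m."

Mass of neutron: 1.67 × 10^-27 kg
True

The claim is correct.

Using λ = h/(mv):
λ = (6.626 × 10^-34 J·s) / (1.67 × 10^-27 kg × 4.93 × 10^6 m/s)
λ = 8.05 × 10^-14 m

This matches the claimed value.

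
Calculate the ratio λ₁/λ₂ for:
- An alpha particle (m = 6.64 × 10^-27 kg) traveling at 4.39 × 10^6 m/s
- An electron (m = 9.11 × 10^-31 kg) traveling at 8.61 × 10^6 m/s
λ₁/λ₂ = 2.69 × 10^-4

Using λ = h/(mv):

λ₁ = h/(m₁v₁) = 2.27 × 10^-14 m
λ₂ = h/(m₂v₂) = 8.45 × 10^-11 m

Ratio λ₁/λ₂ = (m₂v₂)/(m₁v₁)
         = (9.11 × 10^-31 kg × 8.61 × 10^6 m/s) / (6.64 × 10^-27 kg × 4.39 × 10^6 m/s)
         = 2.69 × 10^-4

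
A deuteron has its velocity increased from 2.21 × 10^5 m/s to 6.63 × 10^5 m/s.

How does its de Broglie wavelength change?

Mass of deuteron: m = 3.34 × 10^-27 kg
The wavelength decreases by a factor of 3.

Using λ = h/(mv):

Initial wavelength: λ₁ = h/(mv₁) = 8.98 × 10^-13 m
Final wavelength: λ₂ = h/(mv₂) = 2.99 × 10^-13 m

Since λ ∝ 1/v, when velocity increases by a factor of 3, the wavelength decreases by a factor of 3.

λ₂/λ₁ = v₁/v₂ = 1/3

The wavelength decreases by a factor of 3.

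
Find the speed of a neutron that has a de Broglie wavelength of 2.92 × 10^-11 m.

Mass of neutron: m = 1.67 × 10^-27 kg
1.36 × 10^4 m/s

From the de Broglie relation λ = h/(mv), we solve for v:

v = h/(mλ)
v = (6.626 × 10^-34 J·s) / (1.67 × 10^-27 kg × 2.92 × 10^-11 m)
v = 1.36 × 10^4 m/s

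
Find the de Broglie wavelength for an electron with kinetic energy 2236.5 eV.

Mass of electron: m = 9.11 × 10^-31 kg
2.59 × 10^-11 m

Using λ = h/√(2mKE):

First convert KE to Joules: KE = 2236.5 eV = 3.583 × 10^-16 J

λ = h/√(2mKE)
λ = (6.626 × 10^-34 J·s) / √(2 × 9.11 × 10^-31 kg × 3.583 × 10^-16 J)
λ = 2.59 × 10^-11 m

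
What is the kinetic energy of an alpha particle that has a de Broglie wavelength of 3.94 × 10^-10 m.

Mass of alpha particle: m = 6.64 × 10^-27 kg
2.13 × 10^-22 J (or 1.33 × 10^-3 eV)

From λ = h/√(2mKE), we solve for KE:

λ² = h²/(2mKE)
KE = h²/(2mλ²)
KE = (6.626 × 10^-34 J·s)² / (2 × 6.64 × 10^-27 kg × (3.94 × 10^-10 m)²)
KE = 2.13 × 10^-22 J
KE = 1.33 × 10^-3 eV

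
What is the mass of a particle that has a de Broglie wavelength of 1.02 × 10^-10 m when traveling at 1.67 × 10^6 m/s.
3.89 × 10^-30 kg

From the de Broglie relation λ = h/(mv), we solve for m:

m = h/(λv)
m = (6.626 × 10^-34 J·s) / (1.02 × 10^-10 m × 1.67 × 10^6 m/s)
m = 3.89 × 10^-30 kg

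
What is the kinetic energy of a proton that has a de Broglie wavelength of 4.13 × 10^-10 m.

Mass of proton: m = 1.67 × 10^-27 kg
7.71 × 10^-22 J (or 4.81 × 10^-3 eV)

From λ = h/√(2mKE), we solve for KE:

λ² = h²/(2mKE)
KE = h²/(2mλ²)
KE = (6.626 × 10^-34 J·s)² / (2 × 1.67 × 10^-27 kg × (4.13 × 10^-10 m)²)
KE = 7.71 × 10^-22 J
KE = 4.81 × 10^-3 eV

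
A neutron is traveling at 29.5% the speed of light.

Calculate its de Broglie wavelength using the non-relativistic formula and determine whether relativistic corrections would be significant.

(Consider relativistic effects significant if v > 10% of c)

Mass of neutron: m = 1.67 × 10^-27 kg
Yes, relativistic corrections are needed.

Using the non-relativistic de Broglie formula λ = h/(mv):

v = 29.5% × c = 8.844 × 10^7 m/s

λ = h/(mv)
λ = (6.626 × 10^-34 J·s) / (1.67 × 10^-27 kg × 8.844 × 10^7 m/s)
λ = 4.49 × 10^-15 m

Since v = 29.5% of c > 10% of c, relativistic corrections ARE significant and the actual wavelength would differ from this non-relativistic estimate.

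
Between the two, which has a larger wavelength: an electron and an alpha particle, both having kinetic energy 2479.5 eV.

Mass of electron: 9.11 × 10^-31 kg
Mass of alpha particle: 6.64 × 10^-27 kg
The electron has the longer wavelength.

Using λ = h/√(2mKE):

For electron: λ₁ = h/√(2m₁KE) = 2.46 × 10^-11 m
For alpha particle: λ₂ = h/√(2m₂KE) = 2.88 × 10^-13 m

Since λ ∝ 1/√m at constant kinetic energy, the lighter particle has the longer wavelength.

The electron has the longer de Broglie wavelength.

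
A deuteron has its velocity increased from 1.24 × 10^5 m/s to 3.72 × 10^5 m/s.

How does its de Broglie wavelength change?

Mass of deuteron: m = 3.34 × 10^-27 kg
The wavelength decreases by a factor of 3.

Using λ = h/(mv):

Initial wavelength: λ₁ = h/(mv₁) = 1.60 × 10^-12 m
Final wavelength: λ₂ = h/(mv₂) = 5.33 × 10^-13 m

Since λ ∝ 1/v, when velocity increases by a factor of 3, the wavelength decreases by a factor of 3.

λ₂/λ₁ = v₁/v₂ = 1/3

The wavelength decreases by a factor of 3.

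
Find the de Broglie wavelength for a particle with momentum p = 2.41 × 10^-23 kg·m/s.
2.75 × 10^-11 m

Using the de Broglie relation λ = h/p:

λ = h/p
λ = (6.626 × 10^-34 J·s) / (2.41 × 10^-23 kg·m/s)
λ = 2.75 × 10^-11 m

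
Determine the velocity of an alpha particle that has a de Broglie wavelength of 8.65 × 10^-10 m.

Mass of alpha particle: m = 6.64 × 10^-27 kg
1.15 × 10^2 m/s

From the de Broglie relation λ = h/(mv), we solve for v:

v = h/(mλ)
v = (6.626 × 10^-34 J·s) / (6.64 × 10^-27 kg × 8.65 × 10^-10 m)
v = 1.15 × 10^2 m/s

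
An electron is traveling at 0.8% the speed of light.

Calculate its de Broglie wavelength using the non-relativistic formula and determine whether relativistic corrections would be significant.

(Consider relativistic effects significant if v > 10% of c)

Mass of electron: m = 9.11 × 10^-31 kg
No, relativistic corrections are not needed.

Using the non-relativistic de Broglie formula λ = h/(mv):

v = 0.8% × c = 2.398 × 10^6 m/s

λ = h/(mv)
λ = (6.626 × 10^-34 J·s) / (9.11 × 10^-31 kg × 2.398 × 10^6 m/s)
λ = 3.03 × 10^-10 m

Since v = 0.8% of c < 10% of c, relativistic corrections are NOT significant and this non-relativistic result is a good approximation.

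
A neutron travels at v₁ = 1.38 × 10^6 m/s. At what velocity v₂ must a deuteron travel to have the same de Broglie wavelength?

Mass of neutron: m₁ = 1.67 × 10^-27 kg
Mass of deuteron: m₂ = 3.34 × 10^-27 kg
v₂ = 6.90 × 10^5 m/s

For equal de Broglie wavelengths: λ₁ = λ₂

h/(m₁v₁) = h/(m₂v₂)
m₁v₁ = m₂v₂
v₂ = v₁ · (m₁/m₂)

v₂ = 1.38 × 10^6 m/s × (1.67 × 10^-27 kg / 3.34 × 10^-27 kg)
v₂ = 6.90 × 10^5 m/s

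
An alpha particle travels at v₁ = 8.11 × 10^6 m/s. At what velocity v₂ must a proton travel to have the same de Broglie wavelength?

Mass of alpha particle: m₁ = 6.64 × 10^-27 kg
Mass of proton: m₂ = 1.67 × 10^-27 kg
v₂ = 3.22 × 10^7 m/s

For equal de Broglie wavelengths: λ₁ = λ₂

h/(m₁v₁) = h/(m₂v₂)
m₁v₁ = m₂v₂
v₂ = v₁ · (m₁/m₂)

v₂ = 8.11 × 10^6 m/s × (6.64 × 10^-27 kg / 1.67 × 10^-27 kg)
v₂ = 3.22 × 10^7 m/s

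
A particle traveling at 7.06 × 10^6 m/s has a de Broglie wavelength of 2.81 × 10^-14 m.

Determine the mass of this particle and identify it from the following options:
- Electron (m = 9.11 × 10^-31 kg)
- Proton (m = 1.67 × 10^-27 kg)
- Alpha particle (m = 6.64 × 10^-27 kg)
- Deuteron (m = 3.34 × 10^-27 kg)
The particle is a deuteron.

From λ = h/(mv), solve for mass:

m = h/(λv)
m = (6.626 × 10^-34 J·s) / (2.81 × 10^-14 m × 7.06 × 10^6 m/s)
m = 3.34 × 10^-27 kg

Comparing with the listed masses, this is closest to a deuteron.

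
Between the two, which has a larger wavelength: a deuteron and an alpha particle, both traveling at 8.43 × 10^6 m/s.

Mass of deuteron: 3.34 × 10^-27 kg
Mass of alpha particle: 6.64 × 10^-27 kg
The deuteron has the longer wavelength.

Using λ = h/(mv), since both particles have the same velocity, the wavelength depends only on mass.

For deuteron: λ₁ = h/(m₁v) = 2.35 × 10^-14 m
For alpha particle: λ₂ = h/(m₂v) = 1.18 × 10^-14 m

Since λ ∝ 1/m at constant velocity, the lighter particle has the longer wavelength.

The deuteron has the longer de Broglie wavelength.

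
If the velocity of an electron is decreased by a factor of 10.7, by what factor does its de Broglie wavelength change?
The wavelength increases by a factor of 10.7.

From λ = h/(mv), the wavelength is inversely proportional to velocity:

λ ∝ 1/v

If v → v/10.7, then λ → 10.7λ

When velocity is decreased by a factor of 10.7, the wavelength increases by a factor of 10.7.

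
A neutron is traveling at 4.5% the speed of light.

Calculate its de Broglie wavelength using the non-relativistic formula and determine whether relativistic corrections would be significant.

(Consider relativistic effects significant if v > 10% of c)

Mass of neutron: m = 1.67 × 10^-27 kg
No, relativistic corrections are not needed.

Using the non-relativistic de Broglie formula λ = h/(mv):

v = 4.5% × c = 1.349 × 10^7 m/s

λ = h/(mv)
λ = (6.626 × 10^-34 J·s) / (1.67 × 10^-27 kg × 1.349 × 10^7 m/s)
λ = 2.94 × 10^-14 m

Since v = 4.5% of c < 10% of c, relativistic corrections are NOT significant and this non-relativistic result is a good approximation.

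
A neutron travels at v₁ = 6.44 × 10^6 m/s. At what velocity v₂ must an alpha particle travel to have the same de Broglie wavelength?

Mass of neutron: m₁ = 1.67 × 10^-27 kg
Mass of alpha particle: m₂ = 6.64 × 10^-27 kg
v₂ = 1.62 × 10^6 m/s

For equal de Broglie wavelengths: λ₁ = λ₂

h/(m₁v₁) = h/(m₂v₂)
m₁v₁ = m₂v₂
v₂ = v₁ · (m₁/m₂)

v₂ = 6.44 × 10^6 m/s × (1.67 × 10^-27 kg / 6.64 × 10^-27 kg)
v₂ = 1.62 × 10^6 m/s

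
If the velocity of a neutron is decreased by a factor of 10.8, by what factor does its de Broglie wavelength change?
The wavelength increases by a factor of 10.8.

From λ = h/(mv), the wavelength is inversely proportional to velocity:

λ ∝ 1/v

If v → v/10.8, then λ → 10.8λ

When velocity is decreased by a factor of 10.8, the wavelength increases by a factor of 10.8.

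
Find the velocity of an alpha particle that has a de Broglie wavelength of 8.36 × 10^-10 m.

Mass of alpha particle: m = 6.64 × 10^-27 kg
1.19 × 10^2 m/s

From the de Broglie relation λ = h/(mv), we solve for v:

v = h/(mλ)
v = (6.626 × 10^-34 J·s) / (6.64 × 10^-27 kg × 8.36 × 10^-10 m)
v = 1.19 × 10^2 m/s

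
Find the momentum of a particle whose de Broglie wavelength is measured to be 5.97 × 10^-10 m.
1.11 × 10^-24 kg·m/s

From the de Broglie relation λ = h/p, we solve for p:

p = h/λ
p = (6.626 × 10^-34 J·s) / (5.97 × 10^-10 m)
p = 1.11 × 10^-24 kg·m/s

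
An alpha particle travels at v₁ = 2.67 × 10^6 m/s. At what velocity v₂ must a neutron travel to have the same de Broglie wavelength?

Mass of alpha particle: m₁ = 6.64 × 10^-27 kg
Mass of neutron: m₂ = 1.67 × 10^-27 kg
v₂ = 1.06 × 10^7 m/s

For equal de Broglie wavelengths: λ₁ = λ₂

h/(m₁v₁) = h/(m₂v₂)
m₁v₁ = m₂v₂
v₂ = v₁ · (m₁/m₂)

v₂ = 2.67 × 10^6 m/s × (6.64 × 10^-27 kg / 1.67 × 10^-27 kg)
v₂ = 1.06 × 10^7 m/s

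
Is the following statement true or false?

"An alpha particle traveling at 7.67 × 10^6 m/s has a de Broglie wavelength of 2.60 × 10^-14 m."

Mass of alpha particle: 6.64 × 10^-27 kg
False

The claim is incorrect.

Using λ = h/(mv):
λ = (6.626 × 10^-34 J·s) / (6.64 × 10^-27 kg × 7.67 × 10^6 m/s)
λ = 1.30 × 10^-14 m

The actual wavelength differs from the claimed 2.60 × 10^-14 m.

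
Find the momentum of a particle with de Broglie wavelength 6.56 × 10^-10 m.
1.01 × 10^-24 kg·m/s

From the de Broglie relation λ = h/p, we solve for p:

p = h/λ
p = (6.626 × 10^-34 J·s) / (6.56 × 10^-10 m)
p = 1.01 × 10^-24 kg·m/s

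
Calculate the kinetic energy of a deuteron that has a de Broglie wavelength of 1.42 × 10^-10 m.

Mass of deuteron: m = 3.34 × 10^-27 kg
3.26 × 10^-21 J (or 0.0203 eV)

From λ = h/√(2mKE), we solve for KE:

λ² = h²/(2mKE)
KE = h²/(2mλ²)
KE = (6.626 × 10^-34 J·s)² / (2 × 3.34 × 10^-27 kg × (1.42 × 10^-10 m)²)
KE = 3.26 × 10^-21 J
KE = 0.0203 eV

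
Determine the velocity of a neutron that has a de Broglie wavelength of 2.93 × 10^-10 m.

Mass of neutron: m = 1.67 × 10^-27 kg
1.35 × 10^3 m/s

From the de Broglie relation λ = h/(mv), we solve for v:

v = h/(mλ)
v = (6.626 × 10^-34 J·s) / (1.67 × 10^-27 kg × 2.93 × 10^-10 m)
v = 1.35 × 10^3 m/s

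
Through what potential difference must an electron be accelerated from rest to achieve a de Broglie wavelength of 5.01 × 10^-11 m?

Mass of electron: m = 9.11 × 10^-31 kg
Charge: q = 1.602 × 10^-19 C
599 V

From λ = h/√(2mqV), we solve for V:

λ² = h²/(2mqV)
V = h²/(2mqλ²)
V = (6.626 × 10^-34 J·s)² / (2 × 9.11 × 10^-31 kg × 1.602 × 10^-19 C × (5.01 × 10^-11 m)²)
V = 599 V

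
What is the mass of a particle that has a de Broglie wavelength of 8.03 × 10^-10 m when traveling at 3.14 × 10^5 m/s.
2.63 × 10^-30 kg

From the de Broglie relation λ = h/(mv), we solve for m:

m = h/(λv)
m = (6.626 × 10^-34 J·s) / (8.03 × 10^-10 m × 3.14 × 10^5 m/s)
m = 2.63 × 10^-30 kg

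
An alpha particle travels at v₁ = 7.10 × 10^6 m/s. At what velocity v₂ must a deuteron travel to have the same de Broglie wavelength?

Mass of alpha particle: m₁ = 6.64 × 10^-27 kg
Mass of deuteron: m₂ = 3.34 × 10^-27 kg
v₂ = 1.41 × 10^7 m/s

For equal de Broglie wavelengths: λ₁ = λ₂

h/(m₁v₁) = h/(m₂v₂)
m₁v₁ = m₂v₂
v₂ = v₁ · (m₁/m₂)

v₂ = 7.10 × 10^6 m/s × (6.64 × 10^-27 kg / 3.34 × 10^-27 kg)
v₂ = 1.41 × 10^7 m/s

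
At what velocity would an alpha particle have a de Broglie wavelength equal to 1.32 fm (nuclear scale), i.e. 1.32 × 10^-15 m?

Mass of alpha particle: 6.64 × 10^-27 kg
7.56 × 10^7 m/s

From λ = h/(mv), solve for v:

v = h/(mλ)
v = (6.626 × 10^-34 J·s) / (6.64 × 10^-27 kg × 1.32 × 10^-15 m)
v = 7.56 × 10^7 m/s

Note: This velocity is 25.2% of the speed of light, so relativistic corrections would be needed for a more accurate calculation.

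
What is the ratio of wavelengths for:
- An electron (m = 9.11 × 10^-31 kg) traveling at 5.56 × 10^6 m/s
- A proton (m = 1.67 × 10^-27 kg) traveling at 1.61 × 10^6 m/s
λ₁/λ₂ = 531

Using λ = h/(mv):

λ₁ = h/(m₁v₁) = 1.31 × 10^-10 m
λ₂ = h/(m₂v₂) = 2.46 × 10^-13 m

Ratio λ₁/λ₂ = (m₂v₂)/(m₁v₁)
         = (1.67 × 10^-27 kg × 1.61 × 10^6 m/s) / (9.11 × 10^-31 kg × 5.56 × 10^6 m/s)
         = 531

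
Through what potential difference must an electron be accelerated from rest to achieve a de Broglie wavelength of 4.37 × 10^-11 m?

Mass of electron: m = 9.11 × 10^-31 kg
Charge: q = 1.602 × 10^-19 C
788 V

From λ = h/√(2mqV), we solve for V:

λ² = h²/(2mqV)
V = h²/(2mqλ²)
V = (6.626 × 10^-34 J·s)² / (2 × 9.11 × 10^-31 kg × 1.602 × 10^-19 C × (4.37 × 10^-11 m)²)
V = 788 V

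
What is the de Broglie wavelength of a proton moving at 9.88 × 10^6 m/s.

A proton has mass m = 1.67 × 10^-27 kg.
4.02 × 10^-14 m

Using the de Broglie relation λ = h/(mv):

λ = h/(mv)
λ = (6.626 × 10^-34 J·s) / (1.67 × 10^-27 kg × 9.88 × 10^6 m/s)
λ = 4.02 × 10^-14 m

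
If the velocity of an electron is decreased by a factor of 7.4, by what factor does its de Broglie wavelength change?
The wavelength increases by a factor of 7.4.

From λ = h/(mv), the wavelength is inversely proportional to velocity:

λ ∝ 1/v

If v → v/7.4, then λ → 7.4λ

When velocity is decreased by a factor of 7.4, the wavelength increases by a factor of 7.4.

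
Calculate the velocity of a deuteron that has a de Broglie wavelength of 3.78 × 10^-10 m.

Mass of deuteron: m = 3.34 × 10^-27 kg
5.25 × 10^2 m/s

From the de Broglie relation λ = h/(mv), we solve for v:

v = h/(mλ)
v = (6.626 × 10^-34 J·s) / (3.34 × 10^-27 kg × 3.78 × 10^-10 m)
v = 5.25 × 10^2 m/s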